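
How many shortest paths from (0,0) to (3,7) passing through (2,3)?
50

To (2,3): C(5,2)=10. From there: C(5,1)=5. Total: 50.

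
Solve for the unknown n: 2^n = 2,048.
11

Solution: 2,048 = 1,024 × 2 = 2^10 × 2^1 = 2^11, so n = 11.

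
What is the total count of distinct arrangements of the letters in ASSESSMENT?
75,600

Working:
Word has 10 letters (A=1, S=4, E=2, M=1, N=1, T=1). Arrangements: 10!/Π(k!) = 75,600.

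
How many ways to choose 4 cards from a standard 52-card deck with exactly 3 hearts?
13 hearts and 39 non-hearts: C(13,3) × C(39,1) = 286 × 39 = 11,154.

Answer: 11,154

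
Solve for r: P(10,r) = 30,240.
5

Reasoning: P(10,r) = 10·9·…·(10−r+1), a product of r factors. Multiplying down from 10: 10 = 10; 10·9 = 90; 10·9·8 = 720; 10·9·8·7 = 5,040; 10·9·8·7·6 = 30,240 ✓ (5 factors). So r = 5.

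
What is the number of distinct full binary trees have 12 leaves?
58,786

Solution: Using the Catalan number formula: C_n = C(2n, n) / (n+1)
C_11 = C(22, 11) / (11+1)
     = 705432 / 12
     = 58,786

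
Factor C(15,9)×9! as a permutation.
P(15,9)

Working:
C(15,9)×9! = [15!/(9!(6)!)]×9! = 15!/(6)! = P(15,9) = 1,816,214,400.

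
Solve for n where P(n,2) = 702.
27

Reasoning: P(n,2) = n(n−1) is increasing in n; n(n−1) ≈ (n−0.5)^2 = 702 gives n ≈ 27.0. Check: P(25,2) = 600, P(26,2) = 650, P(27,2) = 702 ✓. So n = 27.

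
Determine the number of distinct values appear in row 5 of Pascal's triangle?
3
Row 5 has entries C(5,0)..C(5,5); by symmetry C(5,k)=C(5,5-k), giving 3 distinct values.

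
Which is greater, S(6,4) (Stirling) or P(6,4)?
P(6,4)

Working:
S(6,4) = 4·S(5,4) + S(5,3) = 4·10 + 25 = 65; P(6,4) = 360.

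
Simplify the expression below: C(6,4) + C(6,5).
By Pascal's identity: C(7,5) = 21.

Answer: 21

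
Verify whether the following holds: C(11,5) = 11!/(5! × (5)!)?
False

Reasoning: The correct denominator is 5!×6!, giving C(11,5) = 462; the stated RHS is 11!/(5!×5!) = 2,772 ≠ 462, so the statement does not hold.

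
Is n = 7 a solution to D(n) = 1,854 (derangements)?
D(7) = (7-1)·[D(6) + D(5)] = 6·[265 + 44] = 1,854, which equals 1,854.
Final answer: Yes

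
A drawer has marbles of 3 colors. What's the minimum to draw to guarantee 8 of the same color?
22

Reasoning: Worst case: 7 of each = 21. One more: 22.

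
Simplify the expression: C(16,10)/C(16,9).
C(n,k+1)/C(n,k) = (n−k)/(k+1). Here (16−9)/(9+1) = 7/10 = 7/10.
Final answer: 7/10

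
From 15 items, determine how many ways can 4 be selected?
1,365
C(15,4) = 15! / (4! × (15-4)!)
         = 15! / (4! × 11!)
         = 1,365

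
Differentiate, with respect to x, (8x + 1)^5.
40(8x + 1)^4
Chain rule: 5(8x+1)^{4} × 8 = 40(8x+1)^{4}.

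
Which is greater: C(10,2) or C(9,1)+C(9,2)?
Equal
By Pascal's identity: C(10,2) = C(9,1)+C(9,2) = 45. Equal.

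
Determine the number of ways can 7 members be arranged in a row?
5,040

Solution: Arrangements of 7 distinct objects: 7! = 5,040.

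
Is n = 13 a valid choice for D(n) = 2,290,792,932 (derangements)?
Yes
D(13) = (13-1)·[D(12) + D(11)] = 12·[176,214,841 + 14,684,570] = 2,290,792,932, which equals 2,290,792,932.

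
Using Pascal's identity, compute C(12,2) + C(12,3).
C(12,2) + C(12,3) = C(13,3) = 286.
Final answer: 286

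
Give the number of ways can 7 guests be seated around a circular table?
720

Reasoning: Circular arrangements: (7-1)! = 720.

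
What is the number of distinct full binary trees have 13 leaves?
Using the Catalan number formula: C_n = C(2n, n) / (n+1)
C_12 = C(24, 12) / (12+1)
     = 2704156 / 13
     = 208,012

Answer: 208,012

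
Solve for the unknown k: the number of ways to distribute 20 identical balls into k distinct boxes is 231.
3

Stars and bars: the count is C(20+k−1, k−1), increasing in k. k=2: C(21,1) = 21, k=3: C(22,2) = 231 ✓. So k = 3.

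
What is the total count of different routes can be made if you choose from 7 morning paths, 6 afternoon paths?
42

Explanation: By the multiplication principle: 7 × 6 = 42.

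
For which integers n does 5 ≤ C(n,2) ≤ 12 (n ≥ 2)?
4, 5

C(3,2)=3; C(4,2)=6; C(5,2)=10; C(6,2)=15. So valid n = 4, 5.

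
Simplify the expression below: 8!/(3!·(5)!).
56

Reasoning: This is C(8,3) = 56.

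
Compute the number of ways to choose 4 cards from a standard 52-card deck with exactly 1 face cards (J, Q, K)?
118,560

Explanation: 12 face cards and 40 non-face cards: C(12,1) × C(40,3) = 12 × 9,880 = 118,560.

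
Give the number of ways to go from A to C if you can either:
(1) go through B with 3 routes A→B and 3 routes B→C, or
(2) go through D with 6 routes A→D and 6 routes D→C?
45
Route via B: 3×3=9. Route via D: 6×6=36. Total: 45.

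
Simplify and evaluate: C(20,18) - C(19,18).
171

Explanation: C(20,18) - C(19,18) = C(19,17) = 171.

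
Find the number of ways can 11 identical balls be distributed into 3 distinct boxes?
78

C(11+3-1, 3-1) = C(13, 2) = 78.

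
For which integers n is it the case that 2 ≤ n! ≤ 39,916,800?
n! is strictly increasing; 2! = 2 and 11! = 39,916,800, so valid n = 2, 3, 4, 5, 6, 7, 8, 9, 10, 11.

Answer: 2, 3, 4, 5, 6, 7, 8, 9, 10, 11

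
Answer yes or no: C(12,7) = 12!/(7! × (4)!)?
No
The correct denominator is 7!×5!, giving C(12,7) = 792; the stated RHS is 12!/(7!×4!) = 3,960 ≠ 792, so the statement does not hold.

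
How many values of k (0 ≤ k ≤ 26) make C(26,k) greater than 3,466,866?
7
Row 26 is unimodal and symmetric about k=26/2. C(26,9)=3,124,550 ≤ 3,466,866; C(26,10)=5,311,735 > 3,466,866; by symmetry C(26,k) > 3,466,866 for k = 10..16. That's 16 - 10 + 1 = 7 values.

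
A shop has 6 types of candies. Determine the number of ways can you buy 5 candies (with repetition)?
252

Solution: Stars and bars: C(5+6-1, 5) = C(10, 5) = 252.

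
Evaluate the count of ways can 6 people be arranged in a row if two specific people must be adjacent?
240

Treat pair as unit: (6-1)! arrangements × 2 internal orders = 240.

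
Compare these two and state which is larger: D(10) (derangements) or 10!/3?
D(10) = (10-1)·[D(9) + D(8)] = 9·[133,496 + 14,833] = 1,334,961; 10!/3 = 3,628,800/3 = 1,209,600.
Final answer: D(10)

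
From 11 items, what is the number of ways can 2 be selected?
55

Solution: C(11,2) = 11! / (2! × (11-2)!)
         = 11! / (2! × 9!)
         = 55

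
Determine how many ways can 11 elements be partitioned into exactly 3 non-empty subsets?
28,501

This equals S(11,3), the Stirling number of the 2nd kind.
Using the Stirling recurrence: S(n,k) = k·S(n-1,k) + S(n-1,k-1)
S(11,3) = 3·S(10,3) + S(10,2)
         = 3·9330 + 511
         = 27990 + 511
         = 28,501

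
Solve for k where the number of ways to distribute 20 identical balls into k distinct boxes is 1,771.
4

Working:
Stars and bars: the count is C(20+k−1, k−1), increasing in k. k=2: C(21,1) = 21, k=3: C(22,2) = 231, k=4: C(23,3) = 1,771 ✓. So k = 4.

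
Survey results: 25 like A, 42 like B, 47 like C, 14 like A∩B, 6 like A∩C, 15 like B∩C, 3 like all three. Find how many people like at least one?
82

Solution: |A∪B∪C| = 25+42+47-14-6-15+3 = 82.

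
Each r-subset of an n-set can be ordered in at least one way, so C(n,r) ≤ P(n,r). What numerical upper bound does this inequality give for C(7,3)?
210

Reasoning: P(7,3) = 7·6·5 = 210, so C(7,3) ≤ 210. (The bound is loose by a factor of 3! = 6: C(7,3) = 210/6 = 35.)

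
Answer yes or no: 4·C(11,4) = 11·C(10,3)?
Absorption identity k·C(n,k) = n·C(n-1,k-1). LHS = 4·330 = 1,320; RHS = 11·120 = 1,320.

Answer: Yes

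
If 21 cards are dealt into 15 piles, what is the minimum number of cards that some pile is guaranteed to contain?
2

Pigeonhole: ⌈21/15⌉ = 2.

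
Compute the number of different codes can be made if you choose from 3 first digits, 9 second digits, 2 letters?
54

Explanation: By the multiplication principle: 3 × 9 × 2 = 54.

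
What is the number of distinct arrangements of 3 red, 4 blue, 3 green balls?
4,200

Multinomial: 10!/(3! × 4! × 3!) = 4,200.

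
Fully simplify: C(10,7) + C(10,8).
165

Working:
By Pascal's identity: C(11,8) = 165.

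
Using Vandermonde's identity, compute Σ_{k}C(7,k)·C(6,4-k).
715

Explanation: = C(7+6,4) = C(13,4) = 715.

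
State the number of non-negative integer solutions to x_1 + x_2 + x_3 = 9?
C(9+3-1, 3-1) = 55.
Final answer: 55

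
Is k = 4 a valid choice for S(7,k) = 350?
Yes

S(7,4) = 4·S(6,4) + S(6,3) = 4·65 + 90 = 350, which equals 350.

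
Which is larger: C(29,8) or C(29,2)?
C(29,8)=4,292,145, C(29,2)=406.

Answer: C(29,8)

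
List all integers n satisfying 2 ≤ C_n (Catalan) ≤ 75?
2, 3, 4, 5

C_1=1; C_2=2; C_3=5; C_4=14; C_5=42; C_6=132. So valid n = 2, 3, 4, 5.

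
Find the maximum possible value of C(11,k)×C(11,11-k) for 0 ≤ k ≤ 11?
213,444

Working:
C(11,k)·C(11,11-k) = C(11,k)², maximised at the centre k = 5: C(11,5)² = 213,444.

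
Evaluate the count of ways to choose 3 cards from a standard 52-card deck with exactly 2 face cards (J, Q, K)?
2,640

12 face cards and 40 non-face cards: C(12,2) × C(40,1) = 66 × 40 = 2,640.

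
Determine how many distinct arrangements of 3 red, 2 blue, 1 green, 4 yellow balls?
12,600

Multinomial: 10!/(3! × 2! × 1! × 4!) = 12,600.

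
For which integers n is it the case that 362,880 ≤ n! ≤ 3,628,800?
n! is strictly increasing; 9! = 362,880 and 10! = 3,628,800, so valid n = 9, 10.
Final answer: 9, 10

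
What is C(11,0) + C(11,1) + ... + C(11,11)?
2,048

Reasoning: Sum of binomial coefficients = 2^11 = 2,048.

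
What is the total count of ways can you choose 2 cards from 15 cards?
C(15,2) = 15! / (2! × (15-2)!)
         = 15! / (2! × 13!)
         = 105
Final answer: 105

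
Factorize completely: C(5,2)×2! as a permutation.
P(5,2)

Working:
C(5,2)×2! = [5!/(2!(3)!)]×2! = 5!/(3)! = P(5,2) = 20.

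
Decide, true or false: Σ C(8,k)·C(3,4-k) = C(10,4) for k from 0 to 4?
False

Explanation: Vandermonde's identity gives C(11,4) = 330; RHS C(10,4) = 210.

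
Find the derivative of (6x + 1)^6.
Chain rule: 6(6x+1)^{5} × 6 = 36(6x+1)^{5}.

Answer: 36(6x + 1)^5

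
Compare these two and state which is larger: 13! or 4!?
13!

Explanation: 13!=6,227,020,800, 4!=24. 13! > 4!.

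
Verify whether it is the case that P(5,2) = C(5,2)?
False

P(5,2) = 20 but C(5,2) = 10; they differ by a factor of 2! = 2, so the statement does not hold.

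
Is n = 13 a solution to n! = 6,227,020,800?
Yes

13! = 13·12! = 13·479,001,600 = 6,227,020,800, which equals 6,227,020,800.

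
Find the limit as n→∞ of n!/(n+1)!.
0

n!/(n+1)! = 1/[(n+1)] → 0 as n → ∞.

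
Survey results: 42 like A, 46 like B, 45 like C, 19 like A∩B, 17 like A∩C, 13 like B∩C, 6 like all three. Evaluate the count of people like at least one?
|A∪B∪C| = 42+46+45-19-17-13+6 = 90.
Final answer: 90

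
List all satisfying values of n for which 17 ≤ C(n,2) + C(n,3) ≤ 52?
5, 6
C(4,2)+C(4,3)=10; C(5,2)+C(5,3)=20; C(6,2)+C(6,3)=35; C(7,2)+C(7,3)=56. So valid n = 5, 6.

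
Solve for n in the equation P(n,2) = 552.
24

Solution: P(n,2) = n(n−1) is increasing in n; n(n−1) ≈ (n−0.5)^2 = 552 gives n ≈ 24.0. Check: P(22,2) = 462, P(23,2) = 506, P(24,2) = 552 ✓. So n = 24.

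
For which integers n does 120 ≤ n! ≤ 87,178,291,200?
5, 6, 7, 8, 9, 10, 11, 12, 13, 14

Solution: n! is strictly increasing; 5! = 120 and 14! = 87,178,291,200, so valid n = 5, 6, 7, 8, 9, 10, 11, 12, 13, 14.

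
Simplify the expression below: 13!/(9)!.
17,160

Reasoning: This equals 13×12×...×10 = 17,160.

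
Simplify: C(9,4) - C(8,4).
56

Solution: C(9,4) - C(8,4) = C(8,3) = 56.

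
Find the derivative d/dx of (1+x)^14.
14(1+x)^13

Using the power rule: d/dx (1+x)^14 = 14(1+x)^{13}.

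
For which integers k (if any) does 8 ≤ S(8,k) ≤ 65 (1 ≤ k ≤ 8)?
7

Working:
S(8,1)=1; S(8,2)=127; S(8,3)=966; S(8,4)=1,701; S(8,5)=1,050; S(8,6)=266; S(8,7)=28; S(8,8)=1. So valid k = 7.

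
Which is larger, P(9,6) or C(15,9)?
P(9,6)=60,480, C(15,9)=5,005.

Answer: P(9,6)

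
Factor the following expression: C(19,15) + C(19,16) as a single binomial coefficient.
C(20,16)
By Pascal's identity: C(19,15) + C(19,16) = C(20,16) = 4,845.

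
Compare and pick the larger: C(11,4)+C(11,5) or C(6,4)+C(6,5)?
C(11,4)+C(11,5)

Reasoning: First=792, Second=21.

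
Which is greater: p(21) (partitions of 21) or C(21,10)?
C(21,10)

Explanation: Pentagonal recurrence p(n) = p(n−1) + p(n−2) − p(n−5) − p(n−7) + …: p(21) = p(20) + p(19) − p(16) − p(14) + p(9) + p(6) = 627 + 490 − 231 − 135 + 30 + 11 = 792; C(21,10) = 352,716.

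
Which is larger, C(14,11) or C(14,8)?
C(14,11)=364, C(14,8)=3,003.

Answer: C(14,8)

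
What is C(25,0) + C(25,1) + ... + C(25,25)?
Sum of binomial coefficients = 2^25 = 33,554,432.
Final answer: 33,554,432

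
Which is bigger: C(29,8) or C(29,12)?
C(29,12)

Working:
C(29,8)=4,292,145, C(29,12)=51,895,935.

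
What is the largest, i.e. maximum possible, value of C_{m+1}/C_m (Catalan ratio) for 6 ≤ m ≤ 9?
C_{m+1}/C_m = 2(2m+1)/(m+2), which increases with m. Maximum at m = 9: 2·19/11 = 38/11.

Answer: 38/11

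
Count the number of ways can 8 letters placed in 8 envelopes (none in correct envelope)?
14,833
Using D(n) = (n-1)[D(n-1) + D(n-2)]:
D(8) = (8-1) × [D(7) + D(6)]
      = 7 × [1854 + 265]
      = 7 × 2119
      = 14,833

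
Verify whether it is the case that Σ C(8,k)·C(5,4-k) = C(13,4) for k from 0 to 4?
Vandermonde's identity gives C(13,4) = 715; RHS C(13,4) = 715.
Final answer: True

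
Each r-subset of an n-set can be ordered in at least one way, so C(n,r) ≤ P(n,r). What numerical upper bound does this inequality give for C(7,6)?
5,040

Reasoning: P(7,6) = 7·6·5·4·3·2 = 5,040, so C(7,6) ≤ 5,040. (The bound is loose by a factor of 6! = 720: C(7,6) = 5,040/720 = 7.)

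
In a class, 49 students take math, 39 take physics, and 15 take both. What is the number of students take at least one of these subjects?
|A∪B| = |A|+|B|-|A∩B| = 49+39-15 = 73.

Answer: 73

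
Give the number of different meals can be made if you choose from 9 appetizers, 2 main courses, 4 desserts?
72

Working:
By the multiplication principle: 9 × 2 × 4 = 72.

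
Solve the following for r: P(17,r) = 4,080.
3

Explanation: P(17,r) = 17·16·…·(17−r+1), a product of r factors. Multiplying down from 17: 17 = 17; 17·16 = 272; 17·16·15 = 4,080 ✓ (3 factors). So r = 3.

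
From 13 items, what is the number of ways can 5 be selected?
1,287

Working:
C(13,5) = 13! / (5! × (13-5)!)
         = 13! / (5! × 8!)
         = 1,287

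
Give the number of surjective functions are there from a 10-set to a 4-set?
818,520

Reasoning: Onto functions = 4! × S(10,4)
First compute S(10,4) via recurrence:
Using the Stirling recurrence: S(n,k) = k·S(n-1,k) + S(n-1,k-1)
S(10,4) = 4·S(9,4) + S(9,3)
         = 4·7770 + 3025
         = 31080 + 3025
         = 34,105
Then: 24 × 34105 = 818,520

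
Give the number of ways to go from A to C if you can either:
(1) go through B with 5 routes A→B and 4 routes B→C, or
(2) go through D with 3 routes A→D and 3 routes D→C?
29

Reasoning: Route via B: 5×4=20. Route via D: 3×3=9. Total: 29.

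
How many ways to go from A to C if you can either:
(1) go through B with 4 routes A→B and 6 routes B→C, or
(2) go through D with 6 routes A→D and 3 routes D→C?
42

Solution: Route via B: 4×6=24. Route via D: 6×3=18. Total: 42.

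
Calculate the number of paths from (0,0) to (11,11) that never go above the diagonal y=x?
Counted by the Catalan number C_11: C_11 = C(22,11)/(11+1) = 705,432/12 = 58,786.

Answer: 58,786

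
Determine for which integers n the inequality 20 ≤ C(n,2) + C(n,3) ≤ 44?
C(4,2)+C(4,3)=10; C(5,2)+C(5,3)=20; C(6,2)+C(6,3)=35; C(7,2)+C(7,3)=56. So valid n = 5, 6.
Final answer: 5, 6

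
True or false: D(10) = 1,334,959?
Derangements of 10 elements: D(10) = (10-1)·[D(9) + D(8)] = 9·[133,496 + 14,833] = 1,334,961.

Answer: False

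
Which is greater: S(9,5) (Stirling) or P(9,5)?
S(9,5) = 5·S(8,5) + S(8,4) = 5·1,050 + 1,701 = 6,951; P(9,5) = 15,120.
Final answer: P(9,5)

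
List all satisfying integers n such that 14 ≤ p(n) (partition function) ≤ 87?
7, 8, 9, 10, 11, 12

Tabulating p(n) via p(n) = p(n−1) + p(n−2) − p(n−5) − p(n−7) + …: p(6)=11; p(7)=15; p(8)=22; p(9)=30; p(10)=42; p(11)=56; p(12)=77; p(13)=101. So valid n = 7, 8, 9, 10, 11, 12.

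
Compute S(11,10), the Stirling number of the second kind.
Using the Stirling recurrence: S(n,k) = k·S(n-1,k) + S(n-1,k-1)
S(11,10) = 10·S(10,10) + S(10,9)
         = 10·1 + 45
         = 10 + 45
         = 55

Answer: 55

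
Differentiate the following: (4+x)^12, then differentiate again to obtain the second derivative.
132(4+x)^10

First derivative: 12(4+x)^{11}. Second derivative: 12·11·(4+x)^{10} = 132(4+x)^{10}.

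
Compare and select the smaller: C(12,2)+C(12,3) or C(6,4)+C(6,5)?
C(6,4)+C(6,5)

Solution: First=286, Second=21.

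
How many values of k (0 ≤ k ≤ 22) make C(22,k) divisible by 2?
15

Explanation: Checking C(22,k) mod 2 for k = 0..22: divisible at k = 1, 3, 5, 7, 8, 9, 10, 11, 12, 13, 14, 15, 17, 19, 21. That's 15 values.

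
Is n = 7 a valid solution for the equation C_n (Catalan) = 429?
Yes

Explanation: C_7 = C(14,7)/(7+1) = 3,432/8 = 429, which equals 429.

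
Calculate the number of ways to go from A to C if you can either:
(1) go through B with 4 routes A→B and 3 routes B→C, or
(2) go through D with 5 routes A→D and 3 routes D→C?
27
Route via B: 4×3=12. Route via D: 5×3=15. Total: 27.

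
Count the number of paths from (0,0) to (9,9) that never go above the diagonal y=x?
4,862

Working:
Counted by the Catalan number C_9: C_9 = C(18,9)/(9+1) = 48,620/10 = 4,862.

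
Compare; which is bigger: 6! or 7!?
7!

6!=720, 7!=5,040. 7! > 6!.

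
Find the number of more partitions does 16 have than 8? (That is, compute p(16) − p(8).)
Pentagonal recurrence p(n) = p(n−1) + p(n−2) − p(n−5) − p(n−7) + …: p(16) = p(15) + p(14) − p(11) − p(9) + p(4) + p(1) = 176 + 135 − 56 − 30 + 5 + 1 = 231.
p(8) = p(7) + p(6) − p(3) − p(1) = 15 + 11 − 3 − 1 = 22.
Difference = 231 − 22 = 209.

Answer: 209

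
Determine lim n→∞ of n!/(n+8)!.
0
n!/(n+8)! = 1/[(n+1)(n+2)···(n+8)] → 0 as n → ∞.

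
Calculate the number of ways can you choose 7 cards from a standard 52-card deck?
133,784,560

Working:
C(52,7) = 133,784,560.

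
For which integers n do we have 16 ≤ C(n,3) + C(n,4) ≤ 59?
6

Working:
C(5,3)+C(5,4)=15; C(6,3)+C(6,4)=35; C(7,3)+C(7,4)=70. So valid n = 6.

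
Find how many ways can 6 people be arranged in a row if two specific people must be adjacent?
240

Reasoning: Treat pair as unit: (6-1)! arrangements × 2 internal orders = 240.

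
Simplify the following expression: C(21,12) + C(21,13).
497,420

Solution: By Pascal's identity: C(22,13) = 497,420.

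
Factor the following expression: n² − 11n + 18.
(n − 2)(n − 9)

Reasoning: Seek roots whose sum is 11 and product is 18: (2, 9). So n² − 11n + 18 = (n − 2)(n − 9).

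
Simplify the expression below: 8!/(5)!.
336
This equals 8×7×6 = 336.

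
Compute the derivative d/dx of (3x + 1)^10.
Chain rule: 10(3x+1)^{9} × 3 = 30(3x+1)^{9}.

Answer: 30(3x + 1)^9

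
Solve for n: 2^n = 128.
2^7 = 128, so n = 7.
Final answer: 7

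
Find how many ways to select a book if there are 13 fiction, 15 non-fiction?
28

Reasoning: By the addition principle: 13 + 15 = 28.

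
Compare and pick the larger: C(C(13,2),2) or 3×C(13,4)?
C(C(13,2),2)

Explanation: C(C(13,2),2)=3,003, 3×C(13,4)=2,145.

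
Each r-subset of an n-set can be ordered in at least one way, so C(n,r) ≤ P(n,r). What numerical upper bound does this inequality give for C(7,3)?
210

Solution: P(7,3) = 7·6·5 = 210, so C(7,3) ≤ 210. (The bound is loose by a factor of 3! = 6: C(7,3) = 210/6 = 35.)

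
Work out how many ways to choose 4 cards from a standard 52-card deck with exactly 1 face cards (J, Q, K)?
12 face cards and 40 non-face cards: C(12,1) × C(40,3) = 12 × 9,880 = 118,560.

Answer: 118,560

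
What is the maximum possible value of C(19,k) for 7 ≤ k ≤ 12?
92,378

Working:
C(19,k) is maximised at the centre of the row: C(19,9) = 92,378.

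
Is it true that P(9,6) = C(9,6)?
False

Solution: P(9,6) = 60,480 but C(9,6) = 84; they differ by a factor of 6! = 720, so the statement does not hold.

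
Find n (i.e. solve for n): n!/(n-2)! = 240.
16

Explanation: n!/(n-2)! = n×(n-1), a product of 2 consecutive integers ≈ (n−0.5)^2. 240^(1/2) + 0.5 ≈ 16.0; check n = 16: 16×15 = 240 ✓. So n = 16.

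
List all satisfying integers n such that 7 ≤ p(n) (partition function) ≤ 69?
5, 6, 7, 8, 9, 10, 11

Explanation: Tabulating p(n) via p(n) = p(n−1) + p(n−2) − p(n−5) − p(n−7) + …: p(4)=5; p(5)=7; p(6)=11; p(7)=15; p(8)=22; p(9)=30; p(10)=42; p(11)=56; p(12)=77. So valid n = 5, 6, 7, 8, 9, 10, 11.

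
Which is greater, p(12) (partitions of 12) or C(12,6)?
Pentagonal recurrence p(n) = p(n−1) + p(n−2) − p(n−5) − p(n−7) + …: p(12) = p(11) + p(10) − p(7) − p(5) + p(0) = 56 + 42 − 15 − 7 + 1 = 77; C(12,6) = 924.
Final answer: C(12,6)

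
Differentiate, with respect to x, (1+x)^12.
12(1+x)^11

Working:
Using the power rule: d/dx (1+x)^12 = 12(1+x)^{11}.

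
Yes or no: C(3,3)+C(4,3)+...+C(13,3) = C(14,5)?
No

Explanation: Hockey stick identity gives Σ = C(14,4) = 1,001; RHS C(14,5) = 2,002.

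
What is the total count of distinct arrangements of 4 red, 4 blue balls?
70

Solution: Multinomial: 8!/(4! × 4!) = 70.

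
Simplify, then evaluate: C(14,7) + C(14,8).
6,435

Solution: By Pascal's identity: C(15,8) = 6,435.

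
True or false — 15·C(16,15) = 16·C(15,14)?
True

Working:
Absorption identity k·C(n,k) = n·C(n-1,k-1). LHS = 15·16 = 240; RHS = 16·15 = 240.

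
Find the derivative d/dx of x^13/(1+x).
(13x^12(1+x) - x^13)/(1+x)²
Quotient rule: [13x^{12}(1+x) - x^13]/(1+x)².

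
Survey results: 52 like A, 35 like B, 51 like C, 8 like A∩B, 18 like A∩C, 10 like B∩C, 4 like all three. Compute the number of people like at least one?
|A∪B∪C| = 52+35+51-8-18-10+4 = 106.

Answer: 106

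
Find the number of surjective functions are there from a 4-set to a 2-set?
14
Onto functions = 2! × S(4,2)
First compute S(4,2) via recurrence:
Using the Stirling recurrence: S(n,k) = k·S(n-1,k) + S(n-1,k-1)
S(4,2) = 2·S(3,2) + S(3,1)
         = 2·3 + 1
         = 6 + 1
         = 7
Then: 2 × 7 = 14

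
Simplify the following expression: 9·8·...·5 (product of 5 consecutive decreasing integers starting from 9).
This is P(9,5) = 9!/(4)! = 15,120.
Final answer: 15,120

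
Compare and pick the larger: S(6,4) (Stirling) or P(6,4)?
S(6,4) = 4·S(5,4) + S(5,3) = 4·10 + 25 = 65; P(6,4) = 360.

Answer: P(6,4)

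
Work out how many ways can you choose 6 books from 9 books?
84
C(9,6) = 9! / (6! × (9-6)!)
         = 9! / (6! × 3!)
         = 84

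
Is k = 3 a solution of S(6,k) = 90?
Yes
S(6,3) = 3·S(5,3) + S(5,2) = 3·25 + 15 = 90, which equals 90.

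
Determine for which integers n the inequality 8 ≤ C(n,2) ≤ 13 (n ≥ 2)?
5

Solution: C(4,2)=6; C(5,2)=10; C(6,2)=15. So valid n = 5.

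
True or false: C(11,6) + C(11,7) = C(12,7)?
True
Pascal's identity C(n,k) + C(n,k+1) = C(n+1,k+1): 462 + 330 = 792 = C(12,7).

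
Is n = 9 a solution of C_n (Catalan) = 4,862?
Yes

Explanation: C_9 = C(18,9)/(9+1) = 48,620/10 = 4,862, which equals 4,862.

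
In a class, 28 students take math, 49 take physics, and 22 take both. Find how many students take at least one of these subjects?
|A∪B| = |A|+|B|-|A∩B| = 28+49-22 = 55.

Answer: 55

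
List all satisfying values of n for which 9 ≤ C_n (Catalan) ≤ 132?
C_3=5; C_4=14; C_5=42; C_6=132; C_7=429. So valid n = 4, 5, 6.
Final answer: 4, 5, 6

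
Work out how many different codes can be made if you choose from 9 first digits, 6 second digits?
54

Solution: By the multiplication principle: 9 × 6 = 54.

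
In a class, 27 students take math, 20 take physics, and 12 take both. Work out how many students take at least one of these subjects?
|A∪B| = |A|+|B|-|A∩B| = 27+20-12 = 35.
Final answer: 35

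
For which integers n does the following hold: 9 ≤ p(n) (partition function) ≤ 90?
6, 7, 8, 9, 10, 11, 12

Working:
Tabulating p(n) via p(n) = p(n−1) + p(n−2) − p(n−5) − p(n−7) + …: p(5)=7; p(6)=11; p(7)=15; p(8)=22; p(9)=30; p(10)=42; p(11)=56; p(12)=77; p(13)=101. So valid n = 6, 7, 8, 9, 10, 11, 12.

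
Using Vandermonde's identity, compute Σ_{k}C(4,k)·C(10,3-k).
= C(4+10,3) = C(14,3) = 364.
Final answer: 364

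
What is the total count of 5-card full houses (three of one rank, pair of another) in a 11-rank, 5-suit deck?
11,000

Reasoning: Triple rank: 11. Triple suits: C(5,3)=10. Pair rank: 10. Pair suits: C(5,2)=10. Total: 11,000.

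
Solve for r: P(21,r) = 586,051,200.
7

Explanation: P(21,r) = 21·20·…·(21−r+1), a product of r factors. Multiplying down from 21: 21 = 21; 21·20 = 420; 21·20·19 = 7,980; 21·20·19·18 = 143,640; 21·20·19·18·17 = 2,441,880; 21·20·19·18·17·16 = 39,070,080; 21·20·19·18·17·16·15 = 586,051,200 ✓ (7 factors). So r = 7.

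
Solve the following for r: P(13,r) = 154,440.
P(13,r) = 13·12·…·(13−r+1), a product of r factors. Multiplying down from 13: 13 = 13; 13·12 = 156; 13·12·11 = 1,716; 13·12·11·10 = 17,160; 13·12·11·10·9 = 154,440 ✓ (5 factors). So r = 5.
Final answer: 5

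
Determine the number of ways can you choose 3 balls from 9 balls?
84

Solution: C(9,3) = 9! / (3! × (9-3)!)
         = 9! / (3! × 6!)
         = 84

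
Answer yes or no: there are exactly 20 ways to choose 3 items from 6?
Yes

Reasoning: C(6,3) = 20.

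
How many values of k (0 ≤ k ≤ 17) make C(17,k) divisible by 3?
0

Explanation: Checking C(17,k) mod 3 for k = 0..17: none are divisible by 3. Count = 0.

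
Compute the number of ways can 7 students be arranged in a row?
5,040

Solution: Arrangements of 7 distinct objects: 7! = 5,040.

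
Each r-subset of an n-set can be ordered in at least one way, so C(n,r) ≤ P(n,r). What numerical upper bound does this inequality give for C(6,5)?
720

Working:
P(6,5) = 6·5·4·3·2 = 720, so C(6,5) ≤ 720. (The bound is loose by a factor of 5! = 120: C(6,5) = 720/120 = 6.)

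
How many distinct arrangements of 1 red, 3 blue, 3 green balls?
Multinomial: 7!/(1! × 3! × 3!) = 140.
Final answer: 140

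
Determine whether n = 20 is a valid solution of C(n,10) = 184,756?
Yes
C(20,10) = 20·19·18·17·16·15·14·13·12·11/10! = 670,442,572,800/3,628,800 = 184,756, which equals 184,756.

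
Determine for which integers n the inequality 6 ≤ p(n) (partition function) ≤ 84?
5, 6, 7, 8, 9, 10, 11, 12
Tabulating p(n) via p(n) = p(n−1) + p(n−2) − p(n−5) − p(n−7) + …: p(4)=5; p(5)=7; p(6)=11; p(7)=15; p(8)=22; p(9)=30; p(10)=42; p(11)=56; p(12)=77; p(13)=101. So valid n = 5, 6, 7, 8, 9, 10, 11, 12.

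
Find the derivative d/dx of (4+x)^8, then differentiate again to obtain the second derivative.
56(4+x)^6

Reasoning: First derivative: 8(4+x)^{7}. Second derivative: 8·7·(4+x)^{6} = 56(4+x)^{6}.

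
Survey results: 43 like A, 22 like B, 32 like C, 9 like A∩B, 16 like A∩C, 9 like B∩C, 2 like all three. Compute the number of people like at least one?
65

Explanation: |A∪B∪C| = 43+22+32-9-16-9+2 = 65.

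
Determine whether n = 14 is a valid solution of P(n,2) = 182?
Yes

Reasoning: P(14,2) = 14·13 = 182, which equals 182.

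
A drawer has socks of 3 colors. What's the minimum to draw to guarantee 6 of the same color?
16
Worst case: 5 of each = 15. One more: 16.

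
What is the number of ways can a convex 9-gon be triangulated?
429

Reasoning: Using the Catalan number formula: C_n = C(2n, n) / (n+1)
C_7 = C(14, 7) / (7+1)
     = 3432 / 8
     = 429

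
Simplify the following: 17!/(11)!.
8,910,720

This equals 17×16×...×12 = 8,910,720.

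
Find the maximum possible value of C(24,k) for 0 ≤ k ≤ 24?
2,704,156

Explanation: Maximum at k = 12: C(24,12) = 2,704,156.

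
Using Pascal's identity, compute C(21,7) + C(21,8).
319,770

C(21,7) + C(21,8) = C(22,8) = 319,770.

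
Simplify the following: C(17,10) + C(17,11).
31,824

Solution: By Pascal's identity: C(18,11) = 31,824.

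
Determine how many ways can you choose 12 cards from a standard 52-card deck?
206,379,406,870
C(52,12) = 206,379,406,870.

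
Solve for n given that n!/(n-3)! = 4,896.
18

Reasoning: n!/(n-3)! = n×(n-1)×(n-2), a product of 3 consecutive integers ≈ (n−1)^3. 4,896^(1/3) + 1 ≈ 18.0; check n = 18: 18×17×16 = 4,896 ✓. So n = 18.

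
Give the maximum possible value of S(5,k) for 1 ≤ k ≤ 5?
Row S(5,k) for k = 1..5 (via S(n,k) = k·S(n−1,k) + S(n−1,k−1)): 1, 15, 25, 10, 1. The row is unimodal; maximum at k = 3: 25.
Final answer: 25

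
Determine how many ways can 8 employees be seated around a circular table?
5,040

Reasoning: Circular arrangements: (8-1)! = 5,040.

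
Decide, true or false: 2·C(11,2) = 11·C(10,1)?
Absorption identity k·C(n,k) = n·C(n-1,k-1). LHS = 2·55 = 110; RHS = 11·10 = 110.

Answer: True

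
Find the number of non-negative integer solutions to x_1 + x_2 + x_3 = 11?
78

Solution: C(11+3-1, 3-1) = 78.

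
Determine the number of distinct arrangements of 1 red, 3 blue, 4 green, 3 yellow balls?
46,200

Multinomial: 11!/(1! × 3! × 4! × 3!) = 46,200.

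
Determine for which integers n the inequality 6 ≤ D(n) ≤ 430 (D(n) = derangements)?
4, 5, 6

Reasoning: Using D(n) = (n−1)[D(n−1) + D(n−2)] with D(1)=0, D(2)=1: D(3)=2; D(4)=9; D(5)=44; D(6)=265; D(7)=1,854. So valid n = 4, 5, 6.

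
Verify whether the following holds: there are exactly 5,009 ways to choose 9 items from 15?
False

Reasoning: C(15,9) = 5,005 ≠ 5009.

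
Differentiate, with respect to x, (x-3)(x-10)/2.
d/dx[(x-3)(x-10)] = (x-10) + (x-3) = 2x - 13. Dividing by 2 gives (2x - 13)/2.
Final answer: (2x - 13)/2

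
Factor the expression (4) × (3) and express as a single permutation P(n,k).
Product of 2 consecutive descending integers starting at 4: P(4,2) = 4!/2! = 12.

Answer: P(4,2) = 4!/(2)!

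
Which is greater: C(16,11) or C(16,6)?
C(16,6)

Explanation: C(16,11)=4,368, C(16,6)=8,008.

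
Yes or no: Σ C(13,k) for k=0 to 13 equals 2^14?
No

Binomial theorem: Σ C(13,k) = (1+1)^13 = 2^13 = 8,192; RHS 2^14 = 16,384.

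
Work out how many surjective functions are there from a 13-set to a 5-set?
901,020,120
Onto functions = 5! × S(13,5)
First compute S(13,5) via recurrence:
Using the Stirling recurrence: S(n,k) = k·S(n-1,k) + S(n-1,k-1)
S(13,5) = 5·S(12,5) + S(12,4)
         = 5·1379400 + 611501
         = 6897000 + 611501
         = 7,508,501
Then: 120 × 7508501 = 901,020,120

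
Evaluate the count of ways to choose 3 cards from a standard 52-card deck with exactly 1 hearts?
9,633

Explanation: 13 hearts and 39 non-hearts: C(13,1) × C(39,2) = 13 × 741 = 9,633.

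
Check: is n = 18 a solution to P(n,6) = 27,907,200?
No

Reasoning: P(18,6) = 18·17·16·15·14·13 = 13,366,080, which does not equal 27,907,200.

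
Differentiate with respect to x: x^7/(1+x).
(7x^6(1+x) - x^7)/(1+x)²

Reasoning: Quotient rule: [7x^{6}(1+x) - x^7]/(1+x)².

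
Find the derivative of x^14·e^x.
(14x^13 + x^14)e^x

Product rule: d/dx[x^14]·e^x + x^14·d/dx[e^x] = 14x^{13}e^x + x^14e^x.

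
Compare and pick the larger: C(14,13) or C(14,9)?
C(14,13)=14, C(14,9)=2,002.

Answer: C(14,9)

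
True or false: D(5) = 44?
True
Derangements of 5 elements: D(5) = (5-1)·[D(4) + D(3)] = 4·[9 + 2] = 44.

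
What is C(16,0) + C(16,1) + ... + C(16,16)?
65,536

Working:
Sum of binomial coefficients = 2^16 = 65,536.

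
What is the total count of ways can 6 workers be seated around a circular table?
120

Explanation: Circular arrangements: (6-1)! = 120.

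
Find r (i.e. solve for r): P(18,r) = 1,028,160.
5

Working:
P(18,r) = 18·17·…·(18−r+1), a product of r factors. Multiplying down from 18: 18 = 18; 18·17 = 306; 18·17·16 = 4,896; 18·17·16·15 = 73,440; 18·17·16·15·14 = 1,028,160 ✓ (5 factors). So r = 5.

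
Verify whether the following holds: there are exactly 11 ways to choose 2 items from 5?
False

Solution: C(5,2) = 10 ≠ 11.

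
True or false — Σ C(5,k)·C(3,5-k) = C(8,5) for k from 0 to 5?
True

Vandermonde's identity gives C(8,5) = 56; RHS C(8,5) = 56.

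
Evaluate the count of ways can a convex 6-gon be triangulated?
14

Working:
Using the Catalan number formula: C_n = C(2n, n) / (n+1)
C_4 = C(8, 4) / (4+1)
     = 70 / 5
     = 14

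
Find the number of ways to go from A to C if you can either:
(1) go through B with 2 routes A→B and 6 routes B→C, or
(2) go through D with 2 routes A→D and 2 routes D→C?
16
Route via B: 2×6=12. Route via D: 2×2=4. Total: 16.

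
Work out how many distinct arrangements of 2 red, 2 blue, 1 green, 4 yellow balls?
3,780

Explanation: Multinomial: 9!/(2! × 2! × 1! × 4!) = 3,780.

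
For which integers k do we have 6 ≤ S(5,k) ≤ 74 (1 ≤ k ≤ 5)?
2, 3, 4

Explanation: S(5,1)=1; S(5,2)=15; S(5,3)=25; S(5,4)=10; S(5,5)=1. So valid k = 2, 3, 4.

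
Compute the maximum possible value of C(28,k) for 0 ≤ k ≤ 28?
40,116,600

Reasoning: Maximum at k = 14: C(28,14) = 40,116,600.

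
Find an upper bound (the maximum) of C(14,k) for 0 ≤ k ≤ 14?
3,432

Reasoning: Maximum at k = 7: C(14,7) = 3,432.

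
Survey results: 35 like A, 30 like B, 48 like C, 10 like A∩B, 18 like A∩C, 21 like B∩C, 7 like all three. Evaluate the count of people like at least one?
71

Working:
|A∪B∪C| = 35+30+48-10-18-21+7 = 71.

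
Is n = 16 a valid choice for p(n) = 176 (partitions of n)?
No

Reasoning: Pentagonal recurrence p(n) = p(n−1) + p(n−2) − p(n−5) − p(n−7) + …: p(16) = p(15) + p(14) − p(11) − p(9) + p(4) + p(1) = 176 + 135 − 56 − 30 + 5 + 1 = 231, which does not equal 176.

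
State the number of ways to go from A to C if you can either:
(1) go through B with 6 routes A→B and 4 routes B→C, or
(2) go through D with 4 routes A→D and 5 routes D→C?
Route via B: 6×4=24. Route via D: 4×5=20. Total: 44.

Answer: 44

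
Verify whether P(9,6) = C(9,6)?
P(9,6) = 60,480 but C(9,6) = 84; they differ by a factor of 6! = 720, so the statement does not hold.

Answer: False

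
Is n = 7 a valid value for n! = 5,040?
Yes

Explanation: 7! = 7·6! = 7·720 = 5,040, which equals 5,040.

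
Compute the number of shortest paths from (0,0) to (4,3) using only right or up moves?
35

Explanation: Choose 4 rights from 7 moves: C(7,4) = 35.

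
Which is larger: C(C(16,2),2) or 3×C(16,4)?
C(C(16,2),2)
C(C(16,2),2)=7,140, 3×C(16,4)=5,460.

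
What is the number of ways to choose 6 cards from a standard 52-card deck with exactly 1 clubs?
7,484,841

13 clubs and 39 non-clubs: C(13,1) × C(39,5) = 13 × 575757 = 7,484,841.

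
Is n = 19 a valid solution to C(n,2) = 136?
No

Reasoning: C(19,2) = 19·18/2! = 342/2 = 171, which does not equal 136.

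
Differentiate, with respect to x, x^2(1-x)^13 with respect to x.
2x^1(1-x)^13 - 13x^2(1-x)^12

Explanation: Product rule: 2x^{1}(1-x)^{13} + x^2·(-13)(1-x)^{12}.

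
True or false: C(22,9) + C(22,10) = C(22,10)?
False

Working:
Pascal's identity gives C(23,10) = 1,144,066, whereas C(22,10) = 646,646.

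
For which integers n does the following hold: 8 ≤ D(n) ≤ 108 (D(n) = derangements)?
4, 5

Using D(n) = (n−1)[D(n−1) + D(n−2)] with D(1)=0, D(2)=1: D(3)=2; D(4)=9; D(5)=44; D(6)=265. So valid n = 4, 5.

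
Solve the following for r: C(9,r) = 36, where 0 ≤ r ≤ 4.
2
C(9,r) is increasing for 0 ≤ r ≤ 4. Stepping up (C(9,r+1) = C(9,r)·(9−r)/(r+1)): C(9,1) = 9, C(9,2) = 36 ✓. So r = 2.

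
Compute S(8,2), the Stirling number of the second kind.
127

Solution: Using the Stirling recurrence: S(n,k) = k·S(n-1,k) + S(n-1,k-1)
S(8,2) = 2·S(7,2) + S(7,1)
         = 2·63 + 1
         = 126 + 1
         = 127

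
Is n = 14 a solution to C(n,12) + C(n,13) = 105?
Yes
C(14,12) + C(14,13) = 91 + 14 = 105, which equals 105.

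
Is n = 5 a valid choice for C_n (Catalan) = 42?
Yes

Reasoning: C_5 = C(10,5)/(5+1) = 252/6 = 42, which equals 42.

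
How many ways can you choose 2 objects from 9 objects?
36

Working:
C(9,2) = 9! / (2! × (9-2)!)
         = 9! / (2! × 7!)
         = 36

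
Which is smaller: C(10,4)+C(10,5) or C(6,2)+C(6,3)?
C(6,2)+C(6,3)

Reasoning: First=462, Second=35.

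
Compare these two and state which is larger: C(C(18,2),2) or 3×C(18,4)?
C(C(18,2),2)

Reasoning: C(C(18,2),2)=11,628, 3×C(18,4)=9,180.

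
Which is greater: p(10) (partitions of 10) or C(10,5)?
C(10,5)

Reasoning: Pentagonal recurrence p(n) = p(n−1) + p(n−2) − p(n−5) − p(n−7) + …: p(10) = p(9) + p(8) − p(5) − p(3) = 30 + 22 − 7 − 3 = 42; C(10,5) = 252.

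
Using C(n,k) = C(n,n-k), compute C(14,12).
91
C(14,12) = C(14,2) = 91.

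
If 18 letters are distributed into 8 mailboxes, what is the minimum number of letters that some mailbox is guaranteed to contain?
3

Reasoning: Pigeonhole: ⌈18/8⌉ = 3.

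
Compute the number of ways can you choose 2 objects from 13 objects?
C(13,2) = 13! / (2! × (13-2)!)
         = 13! / (2! × 11!)
         = 78
Final answer: 78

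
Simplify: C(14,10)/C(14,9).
C(n,k+1)/C(n,k) = (n−k)/(k+1). Here (14−9)/(9+1) = 5/10 = 1/2.
Final answer: 1/2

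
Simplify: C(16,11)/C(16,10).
6/11

Solution: C(n,k+1)/C(n,k) = (n−k)/(k+1). Here (16−10)/(10+1) = 6/11 = 6/11.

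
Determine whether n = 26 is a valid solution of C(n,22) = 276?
No
C(26,22) = 26·25·24·23·22·21·20·19·18·17·16·15·14·13·12·11·10·9·8·7·6·5/22! = 16,803,810,880,275,234,816,000,000/1,124,000,727,777,607,680,000 = 14,950, which does not equal 276.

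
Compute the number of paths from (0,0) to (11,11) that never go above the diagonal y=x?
58,786

Counted by the Catalan number C_11: C_11 = C(22,11)/(11+1) = 705,432/12 = 58,786.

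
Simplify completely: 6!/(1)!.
720

Reasoning: This equals 6×5×...×2 = 720.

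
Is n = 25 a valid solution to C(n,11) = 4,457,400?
Yes

Reasoning: C(25,11) = 25·24·23·22·21·20·19·18·17·16·15/11! = 177,925,144,320,000/39,916,800 = 4,457,400, which equals 4,457,400.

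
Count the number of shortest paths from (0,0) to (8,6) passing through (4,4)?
1,050

To (4,4): C(8,4)=70. From there: C(6,4)=15. Total: 1,050.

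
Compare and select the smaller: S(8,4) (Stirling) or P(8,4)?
P(8,4)

Reasoning: S(8,4) = 4·S(7,4) + S(7,3) = 4·350 + 301 = 1,701; P(8,4) = 1,680.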